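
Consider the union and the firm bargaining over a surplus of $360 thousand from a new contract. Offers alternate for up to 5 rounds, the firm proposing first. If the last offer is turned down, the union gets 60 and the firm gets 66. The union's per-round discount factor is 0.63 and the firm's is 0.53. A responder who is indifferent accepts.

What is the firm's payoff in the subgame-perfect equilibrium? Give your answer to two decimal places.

Round 5 (the firm proposes): the union gets 60 if talks fail, so the firm offers 60 and keeps 300.
Round 4 (the union proposes): the firm can get 300 next round, worth 0.53 × 300 = 159 now; the union offers that and keeps 201.
Round 3 (the firm proposes): the union can get 201 next round, worth 0.63 × 201 = 126.63 now; the firm offers that and keeps 233.37.
Round 2 (the union proposes): the firm can get 233.37 next round, worth 0.53 × 233.37 = 123.6861 now. The union offers 123.6861 and keeps 360 − 123.6861 = 236.3139.
Round 1 (the firm proposes): the union can get 236.3139 next round, worth 0.63 × 236.3139 = 148.877757 now; the firm offers that and keeps 211.122243.

211.12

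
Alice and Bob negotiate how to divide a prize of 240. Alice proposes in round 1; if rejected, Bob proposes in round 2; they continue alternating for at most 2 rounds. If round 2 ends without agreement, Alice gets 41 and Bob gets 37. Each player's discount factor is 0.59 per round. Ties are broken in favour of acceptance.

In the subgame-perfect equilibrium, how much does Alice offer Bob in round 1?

Round 2 (Bob proposes): Alice gets 41 if talks fail, so Bob offers 41 and keeps 199.
Round 1 (Alice proposes): Bob can get 199 next round, worth 0.59 × 199 = 117.41 now. Alice offers 117.41 and keeps 240 − 117.41 = 122.59.

117.41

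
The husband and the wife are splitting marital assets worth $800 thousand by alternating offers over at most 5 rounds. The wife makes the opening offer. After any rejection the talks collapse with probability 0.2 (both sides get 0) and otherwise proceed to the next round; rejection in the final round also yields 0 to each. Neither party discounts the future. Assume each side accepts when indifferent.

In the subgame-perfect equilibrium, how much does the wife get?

Round 5 (the wife proposes): rejection yields 0 for the husband; the wife offers 0 and keeps 800.
Round 4 (the husband proposes): rejecting gives the wife an expected 0.8 × 800 = 640. The husband offers 640 and keeps 800 − 640 = 160.
Round 3 (the wife proposes): rejecting gives the husband an expected 0.8 × 160 = 128, so the wife offers 128, keeping 672.
Round 2 (the husband proposes): rejecting gives the wife an expected 0.8 × 672 = 537.6. The husband offers 537.6 and keeps 800 − 537.6 = 262.4.
Round 1 (the wife proposes): rejecting gives the husband an expected 0.8 × 262.4 = 209.92, so the wife offers 209.92, keeping 590.08.

590.08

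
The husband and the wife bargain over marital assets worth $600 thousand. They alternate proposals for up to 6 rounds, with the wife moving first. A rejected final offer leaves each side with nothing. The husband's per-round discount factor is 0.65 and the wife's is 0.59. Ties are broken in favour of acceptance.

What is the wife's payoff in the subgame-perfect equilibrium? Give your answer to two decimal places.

321.42

Round 6 (the husband proposes): the wife will accept anything ≥ 0, so the husband offers 0 and keeps 600.
Round 5 (the wife proposes): the husband can get 600 next round, worth 0.65 × 600 = 390 now. The wife offers 390 and keeps 600 − 390 = 210.
Round 4 (the husband proposes): the wife can get 210 next round, worth 0.59 × 210 = 123.9 now, so the husband offers 123.9, keeping 476.1.
Round 3 (the wife proposes): the husband can get 476.1 next round, worth 0.65 × 476.1 = 309.465 now, so the wife offers 309.465, keeping 290.535.
Round 2 (the husband proposes): the wife can get 290.535 next round, worth 0.59 × 290.535 = 171.41565 now, so the husband offers 171.41565, keeping 428.58435.
Round 1 (the wife proposes): the husband can get 428.58435 next round, worth 0.65 × 428.58435 = 278.5798275 now, so the wife offers 278.5798275, keeping 321.4201725.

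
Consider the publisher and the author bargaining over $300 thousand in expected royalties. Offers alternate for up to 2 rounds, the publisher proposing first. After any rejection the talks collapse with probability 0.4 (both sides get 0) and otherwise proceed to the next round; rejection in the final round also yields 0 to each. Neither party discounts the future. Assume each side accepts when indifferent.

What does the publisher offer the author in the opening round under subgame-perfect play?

180

Round 2 (the author proposes): the publisher will accept anything ≥ 0, so the author offers 0 and keeps 300.
Round 1 (the publisher proposes): rejecting gives the author an expected 0.6 × 300 = 180, so the publisher offers 180, keeping 120.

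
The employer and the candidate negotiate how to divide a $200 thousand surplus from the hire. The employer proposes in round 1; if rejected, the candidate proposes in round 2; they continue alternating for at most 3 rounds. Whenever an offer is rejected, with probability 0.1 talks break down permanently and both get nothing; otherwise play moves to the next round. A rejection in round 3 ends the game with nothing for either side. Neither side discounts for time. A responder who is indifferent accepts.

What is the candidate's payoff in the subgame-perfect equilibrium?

18

Round 3 (the employer proposes): rejection yields 0 for the candidate; the employer offers 0 and keeps 200.
Round 2 (the candidate proposes): rejecting gives the employer an expected 0.9 × 200 = 180; the candidate offers that and keeps 20.
Round 1 (the employer proposes): rejecting gives the candidate an expected 0.9 × 20 = 18, so the employer offers 18, keeping 182.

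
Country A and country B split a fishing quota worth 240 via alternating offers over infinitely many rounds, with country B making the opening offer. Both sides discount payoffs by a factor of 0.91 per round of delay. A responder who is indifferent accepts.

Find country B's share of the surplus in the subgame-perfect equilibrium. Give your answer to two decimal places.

In a stationary SPE each proposer offers the other exactly their discounted continuation value.
If country B keeps x when proposing and country A keeps y when proposing, then x = 240 − 0.91y and y = 240 − 0.91x.
Solving: x = 240(1 − 0.91) / (1 − 0.91·0.91) = 21.6 / 0.1719 ≈ 125.6545.
Country A gets 240 − 125.6545 ≈ 114.3455.

125.65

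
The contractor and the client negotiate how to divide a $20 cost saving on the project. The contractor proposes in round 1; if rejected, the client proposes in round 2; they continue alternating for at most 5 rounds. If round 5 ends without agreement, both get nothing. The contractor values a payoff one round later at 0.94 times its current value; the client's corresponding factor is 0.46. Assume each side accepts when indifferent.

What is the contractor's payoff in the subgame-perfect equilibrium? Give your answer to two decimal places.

Solve by backward induction from round 5.
Round 5 (the contractor proposes): rejection yields 0 for the client; the contractor offers 0 and keeps 20.
Round 4 (the client proposes): the contractor can get 20 next round, worth 0.94 × 20 = 18.8 now, so the client offers 18.8, keeping 1.2.
Round 3 (the contractor proposes): the client can get 1.2 next round, worth 0.46 × 1.2 = 0.552 now, so the contractor offers 0.552, keeping 19.448.
Round 2 (the client proposes): the contractor can get 19.448 next round, worth 0.94 × 19.448 = 18.28112 now; the client offers that and keeps 1.71888.
Round 1 (the contractor proposes): the client can get 1.71888 next round, worth 0.46 × 1.71888 = 0.7906848 now, so the contractor offers 0.7906848, keeping 19.2093152.

19.21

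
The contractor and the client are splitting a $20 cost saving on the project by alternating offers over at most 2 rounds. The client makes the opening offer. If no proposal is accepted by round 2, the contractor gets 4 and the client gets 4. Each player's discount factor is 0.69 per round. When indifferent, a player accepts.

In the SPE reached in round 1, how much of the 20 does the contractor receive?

Solve by backward induction from round 2.
Round 2 (the contractor proposes): the client gets 4 if talks fail, so the contractor offers 4 and keeps 16.
Round 1 (the client proposes): the contractor can get 16 next round, worth 0.69 × 16 = 11.04 now, so the client offers 11.04, keeping 8.96.

11.04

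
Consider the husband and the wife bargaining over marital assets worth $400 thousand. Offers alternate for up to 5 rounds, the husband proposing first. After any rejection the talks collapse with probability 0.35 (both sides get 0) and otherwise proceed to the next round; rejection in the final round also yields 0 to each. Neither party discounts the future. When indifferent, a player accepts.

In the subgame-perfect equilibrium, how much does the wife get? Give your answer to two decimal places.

Round 5 (the husband proposes): rejection yields 0 for the wife; the husband offers 0 and keeps 400.
Round 4 (the wife proposes): rejecting gives the husband an expected 0.65 × 400 = 260. The wife offers 260 and keeps 400 − 260 = 140.
Round 3 (the husband proposes): rejecting gives the wife an expected 0.65 × 140 = 91, so the husband offers 91, keeping 309.
Round 2 (the wife proposes): rejecting gives the husband an expected 0.65 × 309 = 200.85. The wife offers 200.85 and keeps 400 − 200.85 = 199.15.
Round 1 (the husband proposes): rejecting gives the wife an expected 0.65 × 199.15 = 129.4475. The husband offers 129.4475 and keeps 400 − 129.4475 = 270.5525.

129.45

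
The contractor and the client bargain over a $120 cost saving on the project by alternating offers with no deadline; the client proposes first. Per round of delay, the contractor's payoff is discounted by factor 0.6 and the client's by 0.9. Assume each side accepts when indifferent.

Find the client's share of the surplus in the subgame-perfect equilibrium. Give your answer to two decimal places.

104.35

In a stationary SPE each proposer offers the other exactly their discounted continuation value.
If the client keeps x when proposing and the contractor keeps y when proposing, then x = 120 − 0.6y and y = 120 − 0.9x.
Solving: x = 120(1 − 0.6) / (1 − 0.9·0.6) = 48 / 0.46 ≈ 104.3478.
The contractor gets 120 − 104.3478 ≈ 15.6522.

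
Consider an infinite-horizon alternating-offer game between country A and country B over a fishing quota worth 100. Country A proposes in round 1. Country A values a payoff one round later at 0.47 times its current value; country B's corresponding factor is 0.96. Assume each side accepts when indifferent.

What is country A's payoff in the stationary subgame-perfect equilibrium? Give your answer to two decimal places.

When country A proposes, country B accepts any offer worth at least 0.96 times what country B would get by proposing next round; and vice versa.
This gives x = 100 − 0.96y and y = 100 − 0.47x, where x and y are each side's share when it proposes.
Hence (1 − 0.96·0.47)x = 100(1 − 0.96), i.e. 0.5488·x = 4.
x ≈ 7.2886; country B's share is 100 − x ≈ 92.7114.

7.29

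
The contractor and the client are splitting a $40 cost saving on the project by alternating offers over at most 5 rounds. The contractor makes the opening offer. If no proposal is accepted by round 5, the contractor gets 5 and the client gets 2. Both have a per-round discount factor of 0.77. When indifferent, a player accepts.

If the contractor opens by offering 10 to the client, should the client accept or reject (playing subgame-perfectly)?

Round 5 (the contractor proposes): the client gets 2 if talks fail, so the contractor offers 2 and keeps 38.
Round 4 (the client proposes): the contractor can get 38 next round, worth 0.77 × 38 = 29.26 now; the client offers that and keeps 10.74.
Round 3 (the contractor proposes): the client can get 10.74 next round, worth 0.77 × 10.74 = 8.2698 now; the contractor offers that and keeps 31.7302.
Round 2 (the client proposes): the contractor can get 31.7302 next round, worth 0.77 × 31.7302 = 24.432254 now; the client offers that and keeps 15.567746.
So by rejecting in round 1, the client gets 15.567746 next round, worth 0.77 × 15.567746 = 11.98716442 now.
Offer 10 < 11.98716442, so the client rejects.

Reject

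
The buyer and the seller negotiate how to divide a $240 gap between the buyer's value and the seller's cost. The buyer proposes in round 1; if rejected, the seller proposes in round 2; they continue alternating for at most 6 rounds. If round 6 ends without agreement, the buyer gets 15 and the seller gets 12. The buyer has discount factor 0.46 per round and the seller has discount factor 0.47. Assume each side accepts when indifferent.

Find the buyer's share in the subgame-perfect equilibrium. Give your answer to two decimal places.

Round 6 (the seller proposes): the buyer gets 15 if talks fail, so the seller offers 15 and keeps 225.
Round 5 (the buyer proposes): the seller can get 225 next round, worth 0.47 × 225 = 105.75 now. The buyer offers 105.75 and keeps 240 − 105.75 = 134.25.
Round 4 (the seller proposes): the buyer can get 134.25 next round, worth 0.46 × 134.25 = 61.755 now, so the seller offers 61.755, keeping 178.245.
Round 3 (the buyer proposes): the seller can get 178.245 next round, worth 0.47 × 178.245 = 83.77515 now; the buyer offers that and keeps 156.22485.
Round 2 (the seller proposes): the buyer can get 156.22485 next round, worth 0.46 × 156.22485 = 71.863431 now, so the seller offers 71.863431, keeping 168.136569.
Round 1 (the buyer proposes): the seller can get 168.136569 next round, worth 0.47 × 168.136569 = 79.02418743 now, so the buyer offers 79.02418743, keeping 160.97581257.

160.98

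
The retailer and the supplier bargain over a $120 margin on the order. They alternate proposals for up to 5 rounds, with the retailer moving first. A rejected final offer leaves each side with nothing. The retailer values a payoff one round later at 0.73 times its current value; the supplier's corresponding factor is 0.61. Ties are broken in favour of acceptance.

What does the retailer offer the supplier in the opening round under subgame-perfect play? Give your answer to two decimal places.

28.56

Round 5 (the retailer proposes): rejection yields 0 for the supplier; the retailer offers 0 and keeps 120.
Round 4 (the supplier proposes): the retailer can get 120 next round, worth 0.73 × 120 = 87.6 now, so the supplier offers 87.6, keeping 32.4.
Round 3 (the retailer proposes): the supplier can get 32.4 next round, worth 0.61 × 32.4 = 19.764 now, so the retailer offers 19.764, keeping 100.236.
Round 2 (the supplier proposes): the retailer can get 100.236 next round, worth 0.73 × 100.236 = 73.17228 now, so the supplier offers 73.17228, keeping 46.82772.
Round 1 (the retailer proposes): the supplier can get 46.82772 next round, worth 0.61 × 46.82772 = 28.5649092 now; the retailer offers that and keeps 91.4350908.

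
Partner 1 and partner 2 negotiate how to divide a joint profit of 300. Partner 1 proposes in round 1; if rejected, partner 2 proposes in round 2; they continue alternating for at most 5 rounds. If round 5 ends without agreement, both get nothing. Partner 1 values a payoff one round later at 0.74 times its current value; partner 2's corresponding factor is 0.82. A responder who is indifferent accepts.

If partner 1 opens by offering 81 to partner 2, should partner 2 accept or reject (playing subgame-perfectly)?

Round 5 (partner 1 proposes): rejection yields 0 for partner 2; partner 1 offers 0 and keeps 300.
Round 4 (partner 2 proposes): partner 1 can get 300 next round, worth 0.74 × 300 = 222 now; partner 2 offers that and keeps 78.
Round 3 (partner 1 proposes): partner 2 can get 78 next round, worth 0.82 × 78 = 63.96 now, so partner 1 offers 63.96, keeping 236.04.
Round 2 (partner 2 proposes): partner 1 can get 236.04 next round, worth 0.74 × 236.04 = 174.6696 now; partner 2 offers that and keeps 125.3304.
So by rejecting in round 1, partner 2 gets 125.3304 next round, worth 0.82 × 125.3304 = 102.770928 now.
Offer 81 < 102.770928, so partner 2 rejects.

Reject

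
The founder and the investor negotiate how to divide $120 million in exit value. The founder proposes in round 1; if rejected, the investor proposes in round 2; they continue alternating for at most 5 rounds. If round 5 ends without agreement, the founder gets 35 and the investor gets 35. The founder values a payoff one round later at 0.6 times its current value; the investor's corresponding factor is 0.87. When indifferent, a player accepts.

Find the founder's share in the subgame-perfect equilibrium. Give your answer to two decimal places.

46.90

By backward induction:
Round 5 (the founder proposes): the investor gets 35 if talks fail, so the founder offers 35 and keeps 85.
Round 4 (the investor proposes): the founder can get 85 next round, worth 0.6 × 85 = 51 now, so the investor offers 51, keeping 69.
Round 3 (the founder proposes): the investor can get 69 next round, worth 0.87 × 69 = 60.03 now; the founder offers that and keeps 59.97.
Round 2 (the investor proposes): the founder can get 59.97 next round, worth 0.6 × 59.97 = 35.982 now. The investor offers 35.982 and keeps 120 − 35.982 = 84.018.
Round 1 (the founder proposes): the investor can get 84.018 next round, worth 0.87 × 84.018 = 73.09566 now, so the founder offers 73.09566, keeping 46.90434.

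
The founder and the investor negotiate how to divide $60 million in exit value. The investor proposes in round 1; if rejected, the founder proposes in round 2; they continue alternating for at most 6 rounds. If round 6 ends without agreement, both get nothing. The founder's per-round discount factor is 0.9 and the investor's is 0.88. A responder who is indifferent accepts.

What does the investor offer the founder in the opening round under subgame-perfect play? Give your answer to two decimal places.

45.48

Work backward from the last round.
Round 6 (the founder proposes): the investor will accept anything ≥ 0, so the founder offers 0 and keeps 60.
Round 5 (the investor proposes): the founder can get 60 next round, worth 0.9 × 60 = 54 now; the investor offers that and keeps 6.
Round 4 (the founder proposes): the investor can get 6 next round, worth 0.88 × 6 = 5.28 now. The founder offers 5.28 and keeps 60 − 5.28 = 54.72.
Round 3 (the investor proposes): the founder can get 54.72 next round, worth 0.9 × 54.72 = 49.248 now. The investor offers 49.248 and keeps 60 − 49.248 = 10.752.
Round 2 (the founder proposes): the investor can get 10.752 next round, worth 0.88 × 10.752 = 9.46176 now; the founder offers that and keeps 50.53824.
Round 1 (the investor proposes): the founder can get 50.53824 next round, worth 0.9 × 50.53824 = 45.484416 now, so the investor offers 45.484416, keeping 14.515584.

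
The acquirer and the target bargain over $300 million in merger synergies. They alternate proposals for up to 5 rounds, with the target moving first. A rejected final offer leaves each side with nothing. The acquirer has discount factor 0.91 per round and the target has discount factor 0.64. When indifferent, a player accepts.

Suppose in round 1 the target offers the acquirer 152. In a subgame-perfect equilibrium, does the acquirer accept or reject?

Work out the acquirer's continuation value if the offer is rejected.
Round 5 (the target proposes): rejection yields 0 for the acquirer; the target offers 0 and keeps 300.
Round 4 (the acquirer proposes): the target can get 300 next round, worth 0.64 × 300 = 192 now. The acquirer offers 192 and keeps 300 − 192 = 108.
Round 3 (the target proposes): the acquirer can get 108 next round, worth 0.91 × 108 = 98.28 now. The target offers 98.28 and keeps 300 − 98.28 = 201.72.
Round 2 (the acquirer proposes): the target can get 201.72 next round, worth 0.64 × 201.72 = 129.1008 now; the acquirer offers that and keeps 170.8992.
So by rejecting in round 1, the acquirer gets 170.8992 next round, worth 0.91 × 170.8992 = 155.518272 now.
Offer 152 < 155.518272, so the acquirer rejects.

Reject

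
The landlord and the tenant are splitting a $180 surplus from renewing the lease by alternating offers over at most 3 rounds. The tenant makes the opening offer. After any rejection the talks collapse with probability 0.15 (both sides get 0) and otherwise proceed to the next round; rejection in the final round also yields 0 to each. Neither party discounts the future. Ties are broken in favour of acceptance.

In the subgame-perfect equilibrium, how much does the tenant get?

157.05

By backward induction:
Round 3 (the tenant proposes): rejection yields 0 for the landlord; the tenant offers 0 and keeps 180.
Round 2 (the landlord proposes): rejecting gives the tenant an expected 0.85 × 180 = 153; the landlord offers that and keeps 27.
Round 1 (the tenant proposes): rejecting gives the landlord an expected 0.85 × 27 = 22.95. The tenant offers 22.95 and keeps 180 − 22.95 = 157.05.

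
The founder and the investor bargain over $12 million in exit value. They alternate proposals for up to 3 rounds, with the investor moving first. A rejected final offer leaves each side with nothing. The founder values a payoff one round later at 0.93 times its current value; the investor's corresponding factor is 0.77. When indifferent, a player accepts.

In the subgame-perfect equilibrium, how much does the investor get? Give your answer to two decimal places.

Round 3 (the investor proposes): rejection yields 0 for the founder; the investor offers 0 and keeps 12.
Round 2 (the founder proposes): the investor can get 12 next round, worth 0.77 × 12 = 9.24 now, so the founder offers 9.24, keeping 2.76.
Round 1 (the investor proposes): the founder can get 2.76 next round, worth 0.93 × 2.76 = 2.5668 now. The investor offers 2.5668 and keeps 12 − 2.5668 = 9.4332.

9.43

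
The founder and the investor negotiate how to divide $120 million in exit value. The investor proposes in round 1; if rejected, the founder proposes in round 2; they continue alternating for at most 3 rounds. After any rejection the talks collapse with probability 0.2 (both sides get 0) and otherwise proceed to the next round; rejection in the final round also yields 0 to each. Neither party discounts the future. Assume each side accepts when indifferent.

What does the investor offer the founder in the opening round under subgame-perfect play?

Round 3 (the investor proposes): rejection yields 0 for the founder; the investor offers 0 and keeps 120.
Round 2 (the founder proposes): rejecting gives the investor an expected 0.8 × 120 = 96, so the founder offers 96, keeping 24.
Round 1 (the investor proposes): rejecting gives the founder an expected 0.8 × 24 = 19.2; the investor offers that and keeps 100.8.

19.2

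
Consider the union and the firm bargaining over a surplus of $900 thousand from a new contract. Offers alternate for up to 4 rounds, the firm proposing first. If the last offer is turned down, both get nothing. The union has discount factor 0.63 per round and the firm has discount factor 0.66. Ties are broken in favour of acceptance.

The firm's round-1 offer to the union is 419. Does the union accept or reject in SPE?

Reject

Work out the union's continuation value if the offer is rejected.
Round 4 (the union proposes): rejection yields 0 for the firm; the union offers 0 and keeps 900.
Round 3 (the firm proposes): the union can get 900 next round, worth 0.63 × 900 = 567 now, so the firm offers 567, keeping 333.
Round 2 (the union proposes): the firm can get 333 next round, worth 0.66 × 333 = 219.78 now; the union offers that and keeps 680.22.
So by rejecting in round 1, the union gets 680.22 next round, worth 0.63 × 680.22 = 428.5386 now.
Offer 419 < 428.5386, so the union rejects.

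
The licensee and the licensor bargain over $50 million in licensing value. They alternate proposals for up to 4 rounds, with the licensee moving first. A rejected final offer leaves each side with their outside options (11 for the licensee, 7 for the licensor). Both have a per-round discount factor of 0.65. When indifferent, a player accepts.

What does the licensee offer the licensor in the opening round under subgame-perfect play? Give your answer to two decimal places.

22.09

Round 4 (the licensor proposes): the licensee gets 11 if talks fail, so the licensor offers 11 and keeps 39.
Round 3 (the licensee proposes): the licensor can get 39 next round, worth 0.65 × 39 = 25.35 now; the licensee offers that and keeps 24.65.
Round 2 (the licensor proposes): the licensee can get 24.65 next round, worth 0.65 × 24.65 = 16.0225 now. The licensor offers 16.0225 and keeps 50 − 16.0225 = 33.9775.
Round 1 (the licensee proposes): the licensor can get 33.9775 next round, worth 0.65 × 33.9775 = 22.085375 now, so the licensee offers 22.085375, keeping 27.914625.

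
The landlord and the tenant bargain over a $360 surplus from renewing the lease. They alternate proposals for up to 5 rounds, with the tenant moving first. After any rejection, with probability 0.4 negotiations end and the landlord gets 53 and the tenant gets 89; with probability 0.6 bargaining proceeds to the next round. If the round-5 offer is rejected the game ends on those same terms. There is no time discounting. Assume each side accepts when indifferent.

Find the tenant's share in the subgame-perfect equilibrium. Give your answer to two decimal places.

By backward induction:
Round 5 (the tenant proposes): the landlord gets 53 if talks fail, so the tenant offers 53 and keeps 307.
Round 4 (the landlord proposes): rejecting gives the tenant an expected 0.6 × 307 + 0.4 × 89 = 219.8. The landlord offers 219.8 and keeps 360 − 219.8 = 140.2.
Round 3 (the tenant proposes): rejecting gives the landlord an expected 0.6 × 140.2 + 0.4 × 53 = 105.32. The tenant offers 105.32 and keeps 360 − 105.32 = 254.68.
Round 2 (the landlord proposes): rejecting gives the tenant an expected 0.6 × 254.68 + 0.4 × 89 = 188.408; the landlord offers that and keeps 171.592.
Round 1 (the tenant proposes): rejecting gives the landlord an expected 0.6 × 171.592 + 0.4 × 53 = 124.1552. The tenant offers 124.1552 and keeps 360 − 124.1552 = 235.8448.

235.84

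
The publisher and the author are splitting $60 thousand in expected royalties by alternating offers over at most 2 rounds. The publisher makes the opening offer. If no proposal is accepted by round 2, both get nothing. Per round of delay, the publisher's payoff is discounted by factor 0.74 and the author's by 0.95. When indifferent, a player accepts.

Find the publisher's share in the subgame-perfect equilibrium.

3

Round 2 (the author proposes): rejection yields 0 for the publisher; the author offers 0 and keeps 60.
Round 1 (the publisher proposes): the author can get 60 next round, worth 0.95 × 60 = 57 now. The publisher offers 57 and keeps 60 − 57 = 3.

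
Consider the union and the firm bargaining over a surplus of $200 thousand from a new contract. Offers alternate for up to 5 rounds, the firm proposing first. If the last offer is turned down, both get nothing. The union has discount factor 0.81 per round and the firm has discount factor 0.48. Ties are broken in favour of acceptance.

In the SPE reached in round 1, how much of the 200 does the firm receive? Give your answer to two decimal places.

83.01

By backward induction:
Round 5 (the firm proposes): the union will accept anything ≥ 0, so the firm offers 0 and keeps 200.
Round 4 (the union proposes): the firm can get 200 next round, worth 0.48 × 200 = 96 now. The union offers 96 and keeps 200 − 96 = 104.
Round 3 (the firm proposes): the union can get 104 next round, worth 0.81 × 104 = 84.24 now; the firm offers that and keeps 115.76.
Round 2 (the union proposes): the firm can get 115.76 next round, worth 0.48 × 115.76 = 55.5648 now; the union offers that and keeps 144.4352.
Round 1 (the firm proposes): the union can get 144.4352 next round, worth 0.81 × 144.4352 = 116.992512 now. The firm offers 116.992512 and keeps 200 − 116.992512 = 83.007488.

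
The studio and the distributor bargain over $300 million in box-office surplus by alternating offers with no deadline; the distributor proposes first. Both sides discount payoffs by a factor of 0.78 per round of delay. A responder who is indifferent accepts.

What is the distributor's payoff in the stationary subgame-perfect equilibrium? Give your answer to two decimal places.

168.54

In a stationary SPE each proposer offers the other exactly their discounted continuation value.
If the distributor keeps x when proposing and the studio keeps y when proposing, then x = 300 − 0.78y and y = 300 − 0.78x.
Solving: x = 300(1 − 0.78) / (1 − 0.78·0.78) = 66 / 0.3916 ≈ 168.5393.
The studio gets 300 − 168.5393 ≈ 131.4607.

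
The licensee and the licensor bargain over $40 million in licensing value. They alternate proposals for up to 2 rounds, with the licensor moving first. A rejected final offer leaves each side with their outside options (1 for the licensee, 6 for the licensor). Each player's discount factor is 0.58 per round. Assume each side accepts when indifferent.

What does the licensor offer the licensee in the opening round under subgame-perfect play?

19.72

Round 2 (the licensee proposes): the licensor gets 6 if talks fail, so the licensee offers 6 and keeps 34.
Round 1 (the licensor proposes): the licensee can get 34 next round, worth 0.58 × 34 = 19.72 now, so the licensor offers 19.72, keeping 20.28.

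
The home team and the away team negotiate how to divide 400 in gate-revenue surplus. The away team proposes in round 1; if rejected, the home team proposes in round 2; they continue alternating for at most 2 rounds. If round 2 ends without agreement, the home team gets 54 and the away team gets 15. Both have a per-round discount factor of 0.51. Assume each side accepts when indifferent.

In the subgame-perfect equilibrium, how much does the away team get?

Solve by backward induction from round 2.
Round 2 (the home team proposes): the away team gets 15 if talks fail, so the home team offers 15 and keeps 385.
Round 1 (the away team proposes): the home team can get 385 next round, worth 0.51 × 385 = 196.35 now; the away team offers that and keeps 203.65.

203.65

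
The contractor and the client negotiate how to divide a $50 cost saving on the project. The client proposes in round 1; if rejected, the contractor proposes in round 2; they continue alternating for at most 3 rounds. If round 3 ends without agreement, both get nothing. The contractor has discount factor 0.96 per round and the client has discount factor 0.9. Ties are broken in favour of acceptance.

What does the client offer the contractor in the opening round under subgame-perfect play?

Round 3 (the client proposes): rejection yields 0 for the contractor; the client offers 0 and keeps 50.
Round 2 (the contractor proposes): the client can get 50 next round, worth 0.9 × 50 = 45 now. The contractor offers 45 and keeps 50 − 45 = 5.
Round 1 (the client proposes): the contractor can get 5 next round, worth 0.96 × 5 = 4.8 now, so the client offers 4.8, keeping 45.2.

4.8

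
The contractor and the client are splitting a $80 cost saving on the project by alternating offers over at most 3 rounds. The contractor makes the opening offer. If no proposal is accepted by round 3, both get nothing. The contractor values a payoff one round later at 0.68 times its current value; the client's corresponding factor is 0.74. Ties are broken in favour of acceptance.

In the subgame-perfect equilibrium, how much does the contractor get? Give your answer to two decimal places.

Work backward from the last round.
Round 3 (the contractor proposes): rejection yields 0 for the client; the contractor offers 0 and keeps 80.
Round 2 (the client proposes): the contractor can get 80 next round, worth 0.68 × 80 = 54.4 now, so the client offers 54.4, keeping 25.6.
Round 1 (the contractor proposes): the client can get 25.6 next round, worth 0.74 × 25.6 = 18.944 now, so the contractor offers 18.944, keeping 61.056.

61.06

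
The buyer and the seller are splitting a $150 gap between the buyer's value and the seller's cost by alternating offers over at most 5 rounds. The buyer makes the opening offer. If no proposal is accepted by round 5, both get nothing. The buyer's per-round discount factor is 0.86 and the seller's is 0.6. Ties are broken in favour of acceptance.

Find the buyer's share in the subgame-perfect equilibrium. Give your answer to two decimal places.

130.90

Round 5 (the buyer proposes): rejection yields 0 for the seller; the buyer offers 0 and keeps 150.
Round 4 (the seller proposes): the buyer can get 150 next round, worth 0.86 × 150 = 129 now, so the seller offers 129, keeping 21.
Round 3 (the buyer proposes): the seller can get 21 next round, worth 0.6 × 21 = 12.6 now; the buyer offers that and keeps 137.4.
Round 2 (the seller proposes): the buyer can get 137.4 next round, worth 0.86 × 137.4 = 118.164 now. The seller offers 118.164 and keeps 150 − 118.164 = 31.836.
Round 1 (the buyer proposes): the seller can get 31.836 next round, worth 0.6 × 31.836 = 19.1016 now, so the buyer offers 19.1016, keeping 130.8984.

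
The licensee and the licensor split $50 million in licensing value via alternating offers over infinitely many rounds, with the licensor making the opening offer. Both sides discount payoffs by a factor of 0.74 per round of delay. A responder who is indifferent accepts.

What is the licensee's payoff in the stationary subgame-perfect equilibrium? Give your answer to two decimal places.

21.26

When the licensor proposes, the licensee accepts any offer worth at least 0.74 times what the licensee would get by proposing next round; and vice versa.
This gives x = 50 − 0.74y and y = 50 − 0.74x, where x and y are each side's share when it proposes.
Hence (1 − 0.74·0.74)x = 50(1 − 0.74), i.e. 0.4524·x = 13.
x ≈ 28.7356; the licensee's share is 50 − x ≈ 21.2644.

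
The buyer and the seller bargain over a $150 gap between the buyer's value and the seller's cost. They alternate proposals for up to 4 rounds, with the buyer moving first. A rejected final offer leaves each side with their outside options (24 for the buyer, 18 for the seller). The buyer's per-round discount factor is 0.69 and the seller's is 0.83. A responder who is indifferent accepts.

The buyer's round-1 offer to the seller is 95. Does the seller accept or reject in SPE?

Round 4 (the seller proposes): the buyer gets 24 if talks fail, so the seller offers 24 and keeps 126.
Round 3 (the buyer proposes): the seller can get 126 next round, worth 0.83 × 126 = 104.58 now; the buyer offers that and keeps 45.42.
Round 2 (the seller proposes): the buyer can get 45.42 next round, worth 0.69 × 45.42 = 31.3398 now. The seller offers 31.3398 and keeps 150 − 31.3398 = 118.6602.
So by rejecting in round 1, the seller gets 118.6602 next round, worth 0.83 × 118.6602 = 98.487966 now.
Offer 95 < 98.487966, so the seller rejects.

Reject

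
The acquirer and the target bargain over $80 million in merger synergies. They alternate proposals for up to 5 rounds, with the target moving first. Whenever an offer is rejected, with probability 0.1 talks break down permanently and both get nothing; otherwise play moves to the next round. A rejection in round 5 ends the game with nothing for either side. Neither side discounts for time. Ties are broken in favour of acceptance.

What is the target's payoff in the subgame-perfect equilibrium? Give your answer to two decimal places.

Round 5 (the target proposes): the acquirer will accept anything ≥ 0, so the target offers 0 and keeps 80.
Round 4 (the acquirer proposes): rejecting gives the target an expected 0.9 × 80 = 72, so the acquirer offers 72, keeping 8.
Round 3 (the target proposes): rejecting gives the acquirer an expected 0.9 × 8 = 7.2, so the target offers 7.2, keeping 72.8.
Round 2 (the acquirer proposes): rejecting gives the target an expected 0.9 × 72.8 = 65.52. The acquirer offers 65.52 and keeps 80 − 65.52 = 14.48.
Round 1 (the target proposes): rejecting gives the acquirer an expected 0.9 × 14.48 = 13.032, so the target offers 13.032, keeping 66.968.

66.97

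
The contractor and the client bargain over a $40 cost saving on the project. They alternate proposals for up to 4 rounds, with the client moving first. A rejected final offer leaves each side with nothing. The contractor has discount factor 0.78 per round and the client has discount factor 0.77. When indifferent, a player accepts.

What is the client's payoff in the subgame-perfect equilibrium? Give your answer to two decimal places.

Round 4 (the contractor proposes): rejection yields 0 for the client; the contractor offers 0 and keeps 40.
Round 3 (the client proposes): the contractor can get 40 next round, worth 0.78 × 40 = 31.2 now. The client offers 31.2 and keeps 40 − 31.2 = 8.8.
Round 2 (the contractor proposes): the client can get 8.8 next round, worth 0.77 × 8.8 = 6.776 now, so the contractor offers 6.776, keeping 33.224.
Round 1 (the client proposes): the contractor can get 33.224 next round, worth 0.78 × 33.224 = 25.91472 now; the client offers that and keeps 14.08528.

14.09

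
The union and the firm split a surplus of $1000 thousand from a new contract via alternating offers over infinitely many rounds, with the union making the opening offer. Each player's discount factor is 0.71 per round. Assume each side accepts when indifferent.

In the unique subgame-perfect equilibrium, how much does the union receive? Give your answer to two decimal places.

In a stationary SPE each proposer offers the other exactly their discounted continuation value.
If the union keeps x when proposing and the firm keeps y when proposing, then x = 1000 − 0.71y and y = 1000 − 0.71x.
Solving: x = 1000(1 − 0.71) / (1 − 0.71·0.71) = 290 / 0.4959 ≈ 584.7953.
The firm gets 1000 − 584.7953 ≈ 415.2047.

584.80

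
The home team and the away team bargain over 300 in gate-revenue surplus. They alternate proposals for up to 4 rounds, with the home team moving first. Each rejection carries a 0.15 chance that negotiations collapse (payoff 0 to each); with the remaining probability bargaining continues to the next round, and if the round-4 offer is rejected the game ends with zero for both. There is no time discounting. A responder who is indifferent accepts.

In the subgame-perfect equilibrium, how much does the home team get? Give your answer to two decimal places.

Round 4 (the away team proposes): rejection yields 0 for the home team; the away team offers 0 and keeps 300.
Round 3 (the home team proposes): rejecting gives the away team an expected 0.85 × 300 = 255. The home team offers 255 and keeps 300 − 255 = 45.
Round 2 (the away team proposes): rejecting gives the home team an expected 0.85 × 45 = 38.25. The away team offers 38.25 and keeps 300 − 38.25 = 261.75.
Round 1 (the home team proposes): rejecting gives the away team an expected 0.85 × 261.75 = 222.4875. The home team offers 222.4875 and keeps 300 − 222.4875 = 77.5125.

77.51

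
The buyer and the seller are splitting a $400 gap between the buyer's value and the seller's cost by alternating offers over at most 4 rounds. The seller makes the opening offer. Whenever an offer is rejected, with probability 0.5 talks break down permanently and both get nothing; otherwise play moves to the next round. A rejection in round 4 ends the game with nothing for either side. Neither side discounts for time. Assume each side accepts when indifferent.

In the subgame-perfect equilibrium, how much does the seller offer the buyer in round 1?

By backward induction:
Round 4 (the buyer proposes): the seller will accept anything ≥ 0, so the buyer offers 0 and keeps 400.
Round 3 (the seller proposes): rejecting gives the buyer an expected 0.5 × 400 = 200; the seller offers that and keeps 200.
Round 2 (the buyer proposes): rejecting gives the seller an expected 0.5 × 200 = 100. The buyer offers 100 and keeps 400 − 100 = 300.
Round 1 (the seller proposes): rejecting gives the buyer an expected 0.5 × 300 = 150. The seller offers 150 and keeps 400 − 150 = 250.

150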